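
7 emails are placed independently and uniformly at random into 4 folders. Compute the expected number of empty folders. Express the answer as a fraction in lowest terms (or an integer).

Let Xⱼ=1 if folder j is empty. P(Xⱼ=1) = ((4-1)/4)^7 = 2187/16384.
By linearity, E[#empty] = 4·2187/16384 = 2187/4096.

2187/4096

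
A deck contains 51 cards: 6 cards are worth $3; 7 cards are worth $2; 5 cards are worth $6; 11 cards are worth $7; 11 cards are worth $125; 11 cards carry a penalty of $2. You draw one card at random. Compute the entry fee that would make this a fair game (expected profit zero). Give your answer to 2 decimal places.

E[payout] = (6/51)·3 + (7/51)·2 + (5/51)·6 + (11/51)·7 + (11/51)·125 + (11/51)·(-2) = 1492/51
Fair fee = E[payout] = 1492/51 ≈ $29.25

$29.25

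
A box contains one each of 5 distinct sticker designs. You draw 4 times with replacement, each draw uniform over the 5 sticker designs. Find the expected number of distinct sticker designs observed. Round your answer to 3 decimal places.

2.952

Let Xⱼ=1 if type j appears at least once. P(Xⱼ=1) = 1 − ((5−1)/5)^4 = 369/625.
E[#distinct] = 5·369/625 = 369/125.
≈ 2.952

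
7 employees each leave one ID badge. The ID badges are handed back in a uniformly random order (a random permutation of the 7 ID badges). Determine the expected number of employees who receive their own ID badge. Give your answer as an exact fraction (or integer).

1

Let Xᵢ = 1 if person i gets their own ID badge. For each i, P(Xᵢ=1) = 1/7.
By linearity of expectation, E[X₁+…+X_7] = 7·(1/7) = 1.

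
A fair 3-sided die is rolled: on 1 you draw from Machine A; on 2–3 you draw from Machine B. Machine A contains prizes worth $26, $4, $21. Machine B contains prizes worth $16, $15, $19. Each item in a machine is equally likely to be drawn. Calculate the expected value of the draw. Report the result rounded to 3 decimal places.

E[X | Machine A] = (26 + 4 + 21)/3 = 17
E[X | Machine B] = (16 + 15 + 19)/3 = 50/3
E[X] = (1/3)·17 + (2/3)·50/3 = 151/9 ≈ 16.778

$16.778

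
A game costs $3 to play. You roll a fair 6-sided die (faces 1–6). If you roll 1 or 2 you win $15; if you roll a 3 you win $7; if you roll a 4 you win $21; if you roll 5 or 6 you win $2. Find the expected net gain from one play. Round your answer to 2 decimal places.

$7.33

E[payout] = (1/3)·2 + (1/6)·7 + (1/3)·15 + (1/6)·21 = 31/3
Expected profit = 31/3 − 3 = 22/3 ≈ $7.33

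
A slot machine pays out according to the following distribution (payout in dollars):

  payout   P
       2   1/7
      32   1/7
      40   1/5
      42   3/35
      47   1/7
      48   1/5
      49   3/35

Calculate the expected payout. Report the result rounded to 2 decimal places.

$36.97

E[X] = (1/7)·2 + (1/7)·32 + (1/5)·40 + (3/35)·42 + (1/7)·47 + (1/5)·48 + (3/35)·49
     = 1294/35 ≈ 36.97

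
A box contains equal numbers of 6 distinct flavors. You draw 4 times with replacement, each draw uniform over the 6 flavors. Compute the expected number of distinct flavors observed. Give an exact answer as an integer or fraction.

Let Xⱼ=1 if type j appears at least once. P(Xⱼ=1) = 1 − ((6−1)/6)^4 = 671/1296.
E[#distinct] = 6·671/1296 = 671/216.

671/216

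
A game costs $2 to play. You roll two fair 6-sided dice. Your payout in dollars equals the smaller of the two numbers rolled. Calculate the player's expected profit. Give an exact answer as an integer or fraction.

19/36 dollars

Distribution of the smaller of the two numbers rolled: 1 w.p. 11/36, 2 w.p. 1/4, 3 w.p. 7/36, 4 w.p. 5/36, 5 w.p. 1/12, 6 w.p. 1/36
E[payout] = (11/36)·1 + (1/4)·2 + (7/36)·3 + (5/36)·4 + (1/12)·5 + (1/36)·6 = 91/36
Expected profit = 91/36 − 2 = 19/36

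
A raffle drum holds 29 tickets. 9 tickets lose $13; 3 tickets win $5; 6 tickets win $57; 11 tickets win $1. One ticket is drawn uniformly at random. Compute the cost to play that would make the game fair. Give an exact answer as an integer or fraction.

251/29 dollars

E[payout] = (9/29)·(-13) + (3/29)·5 + (6/29)·57 + (11/29)·1 = 251/29
Fair fee = E[payout] = 251/29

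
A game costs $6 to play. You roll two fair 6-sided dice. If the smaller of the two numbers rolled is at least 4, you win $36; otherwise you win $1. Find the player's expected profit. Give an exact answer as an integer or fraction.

E[payout] = (3/4)·1 + (1/4)·36 = 39/4
Expected profit = 39/4 − 6 = 15/4

15/4 dollars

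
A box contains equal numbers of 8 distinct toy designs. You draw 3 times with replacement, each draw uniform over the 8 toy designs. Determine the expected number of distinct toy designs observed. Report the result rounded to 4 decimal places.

2.6406

Let Xⱼ=1 if type j appears at least once. P(Xⱼ=1) = 1 − ((8−1)/8)^3 = 169/512.
E[#distinct] = 8·169/512 = 169/64.
≈ 2.6406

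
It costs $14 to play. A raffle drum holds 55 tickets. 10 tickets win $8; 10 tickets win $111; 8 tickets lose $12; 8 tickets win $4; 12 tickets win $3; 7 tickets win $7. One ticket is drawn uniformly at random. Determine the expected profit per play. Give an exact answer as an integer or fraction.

E[payout] = (10/55)·8 + (10/55)·111 + (8/55)·(-12) + (8/55)·4 + (12/55)·3 + (7/55)·7 = 1211/55
Expected profit = 1211/55 − 14 = 441/55

441/55 dollars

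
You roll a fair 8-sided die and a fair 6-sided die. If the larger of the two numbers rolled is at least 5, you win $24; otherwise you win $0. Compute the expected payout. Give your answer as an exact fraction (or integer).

$16

E[payout] = (1/3)·0 + (2/3)·24 = 16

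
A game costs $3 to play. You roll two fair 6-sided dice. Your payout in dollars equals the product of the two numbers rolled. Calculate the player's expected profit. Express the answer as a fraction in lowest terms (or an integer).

37/4 dollars

Distribution of the product of the two numbers rolled: 1 w.p. 1/36, 2 w.p. 1/18, 3 w.p. 1/18, 4 w.p. 1/12, 5 w.p. 1/18, 6 w.p. 1/9, …
E[payout] = (1/36)·1 + (1/18)·2 + (1/18)·3 + (1/12)·4 + (1/18)·5 + (1/9)·6 + (1/18)·8 + (1/36)·9 + (1/18)·10 + (1/9)·12 + (1/18)·15 + (1/36)·16 + (1/18)·18 + (1/18)·20 + (1/18)·24 + (1/36)·25 + (1/18)·30 + (1/36)·36 = 49/4
Expected profit = 49/4 − 3 = 37/4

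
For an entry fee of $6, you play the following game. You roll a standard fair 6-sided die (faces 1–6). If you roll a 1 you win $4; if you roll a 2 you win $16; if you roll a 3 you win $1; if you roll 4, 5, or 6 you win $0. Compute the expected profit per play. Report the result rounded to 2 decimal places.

E[payout] = (1/2)·0 + (1/6)·1 + (1/6)·4 + (1/6)·16 = 7/2
Expected profit = 7/2 − 6 = -5/2 ≈ -$2.50

-$2.50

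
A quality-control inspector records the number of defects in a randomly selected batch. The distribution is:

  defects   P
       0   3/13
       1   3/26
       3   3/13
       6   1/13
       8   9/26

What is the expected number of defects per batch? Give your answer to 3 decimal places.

4.038

E[X] = (3/13)·0 + (3/26)·1 + (3/13)·3 + (1/13)·6 + (9/26)·8
     = 105/26 ≈ 4.038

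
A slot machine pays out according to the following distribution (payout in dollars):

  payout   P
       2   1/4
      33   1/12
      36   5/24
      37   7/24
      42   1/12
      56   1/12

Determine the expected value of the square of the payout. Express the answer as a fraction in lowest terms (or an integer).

9355/8

E[X²] = (1/4)·4 + (1/12)·1089 + (5/24)·1296 + (7/24)·1369 + (1/12)·1764 + (1/12)·3136
     = 9355/8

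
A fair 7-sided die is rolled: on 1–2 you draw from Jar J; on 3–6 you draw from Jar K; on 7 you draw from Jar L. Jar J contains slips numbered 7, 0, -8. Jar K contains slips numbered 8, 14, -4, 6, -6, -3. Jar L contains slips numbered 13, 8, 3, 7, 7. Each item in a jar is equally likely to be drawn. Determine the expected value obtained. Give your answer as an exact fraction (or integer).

E[X | Jar J] = (7 + 0 − 8)/3 = -1/3
E[X | Jar K] = (8 + 14 − 4 + 6 − 6 − 3)/6 = 5/2
E[X | Jar L] = (13 + 8 + 3 + 7 + 7)/5 = 38/5
E[X] = (2/7)·(-1/3) + (4/7)·5/2 + (1/7)·38/5 = 254/105

254/105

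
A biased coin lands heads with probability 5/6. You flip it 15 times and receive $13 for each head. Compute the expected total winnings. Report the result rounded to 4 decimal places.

E[#heads] = 15·5/6 = 25/2 (linearity over flips).
E[winnings] = 13·25/2 = 325/2.
≈ 162.5000

$162.5000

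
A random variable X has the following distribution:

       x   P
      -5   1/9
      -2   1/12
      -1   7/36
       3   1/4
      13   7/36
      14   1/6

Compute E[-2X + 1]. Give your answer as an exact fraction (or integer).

-151/18

E[-2x+1] = (1/9)·11 + (1/12)·5 + (7/36)·3 + (1/4)·(-5) + (7/36)·(-25) + (1/6)·(-27)
     = -151/18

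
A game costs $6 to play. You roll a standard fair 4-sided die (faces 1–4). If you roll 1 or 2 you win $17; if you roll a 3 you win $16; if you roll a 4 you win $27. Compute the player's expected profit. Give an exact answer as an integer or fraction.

E[payout] = (1/4)·16 + (1/2)·17 + (1/4)·27 = 77/4
Expected profit = 77/4 − 6 = 53/4

53/4 dollars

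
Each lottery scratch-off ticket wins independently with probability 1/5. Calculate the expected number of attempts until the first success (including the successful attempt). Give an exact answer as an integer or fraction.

5

For a geometric distribution, E[trials] = 1/p = 1/(1/5) = 5.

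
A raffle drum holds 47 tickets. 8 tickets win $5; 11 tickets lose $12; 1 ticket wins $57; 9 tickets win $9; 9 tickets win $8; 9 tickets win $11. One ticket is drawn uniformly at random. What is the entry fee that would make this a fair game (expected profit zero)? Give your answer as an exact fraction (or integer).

E[payout] = (8/47)·5 + (11/47)·(-12) + (1/47)·57 + (9/47)·9 + (9/47)·8 + (9/47)·11 = 217/47
Fair fee = E[payout] = 217/47

217/47 dollars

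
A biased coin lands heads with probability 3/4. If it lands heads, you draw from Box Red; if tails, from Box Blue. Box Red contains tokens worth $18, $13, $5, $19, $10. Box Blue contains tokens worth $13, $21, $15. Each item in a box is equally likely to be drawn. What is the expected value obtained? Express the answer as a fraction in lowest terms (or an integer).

83/6 dollars

E[X | Box Red] = (18 + 13 + 5 + 19 + 10)/5 = 13
E[X | Box Blue] = (13 + 21 + 15)/3 = 49/3
E[X] = (3/4)·13 + (1/4)·49/3 = 83/6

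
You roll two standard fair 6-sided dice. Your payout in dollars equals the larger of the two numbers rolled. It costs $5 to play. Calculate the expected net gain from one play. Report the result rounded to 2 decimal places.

-$0.53

Distribution of the larger of the two numbers rolled: 1 w.p. 1/36, 2 w.p. 1/12, 3 w.p. 5/36, 4 w.p. 7/36, 5 w.p. 1/4, 6 w.p. 11/36
E[payout] = (1/36)·1 + (1/12)·2 + (5/36)·3 + (7/36)·4 + (1/4)·5 + (11/36)·6 = 161/36
Expected profit = 161/36 − 5 = -19/36 ≈ -$0.53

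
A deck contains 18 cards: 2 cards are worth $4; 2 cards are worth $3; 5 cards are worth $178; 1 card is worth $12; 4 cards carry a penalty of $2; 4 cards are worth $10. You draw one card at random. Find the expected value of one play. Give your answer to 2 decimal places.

$52.67

E[payout] = (2/18)·4 + (2/18)·3 + (5/18)·178 + (1/18)·12 + (4/18)·(-2) + (4/18)·10 = 158/3
≈ $52.67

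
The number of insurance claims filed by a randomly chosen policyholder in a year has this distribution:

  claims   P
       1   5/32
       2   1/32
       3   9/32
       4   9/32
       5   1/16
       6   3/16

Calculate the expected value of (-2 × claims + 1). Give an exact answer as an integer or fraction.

-25/4

E[-2x+1] = (5/32)·(-1) + (1/32)·(-3) + (9/32)·(-5) + (9/32)·(-7) + (1/16)·(-9) + (3/16)·(-11)
     = -25/4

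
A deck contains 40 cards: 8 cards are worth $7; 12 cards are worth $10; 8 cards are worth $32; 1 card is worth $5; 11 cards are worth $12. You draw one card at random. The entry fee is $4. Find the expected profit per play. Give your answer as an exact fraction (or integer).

409/40 dollars

E[payout] = (8/40)·7 + (12/40)·10 + (8/40)·32 + (1/40)·5 + (11/40)·12 = 569/40
Expected profit = 569/40 − 4 = 409/40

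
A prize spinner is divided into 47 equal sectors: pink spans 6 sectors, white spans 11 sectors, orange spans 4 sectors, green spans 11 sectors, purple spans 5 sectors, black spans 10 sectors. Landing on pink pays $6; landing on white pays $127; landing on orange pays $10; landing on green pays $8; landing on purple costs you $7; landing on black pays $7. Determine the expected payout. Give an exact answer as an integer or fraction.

1596/47 dollars

E[payout] = (6/47)·6 + (11/47)·127 + (4/47)·10 + (11/47)·8 + (5/47)·(-7) + (10/47)·7 = 1596/47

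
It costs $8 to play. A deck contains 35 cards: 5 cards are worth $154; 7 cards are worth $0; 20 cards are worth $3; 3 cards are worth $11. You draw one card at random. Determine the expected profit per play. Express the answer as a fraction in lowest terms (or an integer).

E[payout] = (5/35)·154 + (7/35)·0 + (20/35)·3 + (3/35)·11 = 863/35
Expected profit = 863/35 − 8 = 583/35

583/35 dollars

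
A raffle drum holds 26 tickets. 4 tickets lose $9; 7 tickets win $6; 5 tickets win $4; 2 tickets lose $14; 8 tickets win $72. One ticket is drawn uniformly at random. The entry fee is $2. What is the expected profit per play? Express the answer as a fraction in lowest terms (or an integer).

E[payout] = (4/26)·(-9) + (7/26)·6 + (5/26)·4 + (2/26)·(-14) + (8/26)·72 = 287/13
Expected profit = 287/13 − 2 = 261/13

261/13 dollars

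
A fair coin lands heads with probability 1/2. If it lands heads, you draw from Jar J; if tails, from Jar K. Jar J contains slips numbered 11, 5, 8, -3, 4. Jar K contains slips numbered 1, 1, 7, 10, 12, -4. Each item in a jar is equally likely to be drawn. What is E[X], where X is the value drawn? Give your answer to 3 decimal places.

E[X | Jar J] = (11 + 5 + 8 − 3 + 4)/5 = 5
E[X | Jar K] = (1 + 1 + 7 + 10 + 12 − 4)/6 = 9/2
E[X] = (1/2)·5 + (1/2)·9/2 = 19/4 ≈ 4.750

4.750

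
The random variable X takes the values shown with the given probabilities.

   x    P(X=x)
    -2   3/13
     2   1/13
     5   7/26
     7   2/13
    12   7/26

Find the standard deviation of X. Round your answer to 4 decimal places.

E[X] = 139/26, E[X²] = 1411/26
Var(X) = E[X²] − (E[X])² = 1411/26 − 19321/676 = 17365/676
SD(X) = √(17365/676) ≈ 5.0683

5.0683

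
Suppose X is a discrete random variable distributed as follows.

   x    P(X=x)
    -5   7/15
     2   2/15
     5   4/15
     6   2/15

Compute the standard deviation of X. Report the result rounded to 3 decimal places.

E[X] = 1/15, E[X²] = 71/3
Var(X) = E[X²] − (E[X])² = 71/3 − 1/225 = 5324/225
SD(X) = √(5324/225) ≈ 4.864

4.864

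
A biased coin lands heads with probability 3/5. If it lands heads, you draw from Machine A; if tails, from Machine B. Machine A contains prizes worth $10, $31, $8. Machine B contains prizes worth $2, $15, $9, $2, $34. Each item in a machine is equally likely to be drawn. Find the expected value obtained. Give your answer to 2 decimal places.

$14.76

E[X | Machine A] = (10 + 31 + 8)/3 = 49/3
E[X | Machine B] = (2 + 15 + 9 + 2 + 34)/5 = 62/5
E[X] = (3/5)·49/3 + (2/5)·62/5 = 369/25 ≈ 14.76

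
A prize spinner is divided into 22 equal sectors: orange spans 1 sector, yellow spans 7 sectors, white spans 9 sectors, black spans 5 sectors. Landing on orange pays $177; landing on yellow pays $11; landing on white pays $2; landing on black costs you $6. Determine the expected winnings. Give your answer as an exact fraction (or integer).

$11

E[payout] = (1/22)·177 + (7/22)·11 + (9/22)·2 + (5/22)·(-6) = 11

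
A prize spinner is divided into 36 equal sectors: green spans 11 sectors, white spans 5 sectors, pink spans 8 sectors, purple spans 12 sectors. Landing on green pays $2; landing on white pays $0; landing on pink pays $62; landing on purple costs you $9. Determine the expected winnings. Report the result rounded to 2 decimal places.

E[payout] = (11/36)·2 + (5/36)·0 + (8/36)·62 + (12/36)·(-9) = 205/18
≈ $11.39

$11.39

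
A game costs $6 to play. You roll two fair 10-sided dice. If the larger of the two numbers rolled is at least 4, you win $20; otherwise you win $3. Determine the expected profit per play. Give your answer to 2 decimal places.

E[payout] = (9/100)·3 + (91/100)·20 = 1847/100
Expected profit = 1847/100 − 6 = 1247/100 ≈ $12.47

$12.47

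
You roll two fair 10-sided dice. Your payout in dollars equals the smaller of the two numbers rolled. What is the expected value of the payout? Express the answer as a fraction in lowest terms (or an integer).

77/20 dollars

Distribution of the smaller of the two numbers rolled: 1 w.p. 19/100, 2 w.p. 17/100, 3 w.p. 3/20, 4 w.p. 13/100, 5 w.p. 11/100, 6 w.p. 9/100, …
E[payout] = (19/100)·1 + (17/100)·2 + (3/20)·3 + (13/100)·4 + (11/100)·5 + (9/100)·6 + (7/100)·7 + (1/20)·8 + (3/100)·9 + (1/100)·10 = 77/20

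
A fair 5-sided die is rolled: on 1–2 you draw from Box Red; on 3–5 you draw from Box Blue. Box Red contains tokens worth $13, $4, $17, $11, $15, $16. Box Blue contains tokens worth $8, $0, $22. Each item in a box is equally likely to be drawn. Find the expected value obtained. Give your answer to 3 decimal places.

E[X | Box Red] = (13 + 4 + 17 + 11 + 15 + 16)/6 = 38/3
E[X | Box Blue] = (8 + 0 + 22)/3 = 10
E[X] = (2/5)·38/3 + (3/5)·10 = 166/15 ≈ 11.067

$11.067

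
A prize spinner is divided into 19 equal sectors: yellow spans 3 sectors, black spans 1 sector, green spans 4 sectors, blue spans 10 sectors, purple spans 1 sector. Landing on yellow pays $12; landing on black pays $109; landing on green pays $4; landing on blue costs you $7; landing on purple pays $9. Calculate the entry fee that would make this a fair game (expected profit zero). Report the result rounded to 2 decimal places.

$5.26

E[payout] = (3/19)·12 + (1/19)·109 + (4/19)·4 + (10/19)·(-7) + (1/19)·9 = 100/19
Fair fee = E[payout] = 100/19 ≈ $5.26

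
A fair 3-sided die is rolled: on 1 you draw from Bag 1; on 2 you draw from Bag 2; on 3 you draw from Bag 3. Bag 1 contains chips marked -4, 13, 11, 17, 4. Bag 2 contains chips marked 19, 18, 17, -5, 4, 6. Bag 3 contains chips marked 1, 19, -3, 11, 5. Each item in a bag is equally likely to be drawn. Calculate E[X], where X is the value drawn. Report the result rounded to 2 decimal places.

8.21

E[X | Bag 1] = (-4 + 13 + 11 + 17 + 4)/5 = 41/5
E[X | Bag 2] = (19 + 18 + 17 − 5 + 4 + 6)/6 = 59/6
E[X | Bag 3] = (1 + 19 − 3 + 11 + 5)/5 = 33/5
E[X] = (1/3)·41/5 + (1/3)·59/6 + (1/3)·33/5 = 739/90 ≈ 8.21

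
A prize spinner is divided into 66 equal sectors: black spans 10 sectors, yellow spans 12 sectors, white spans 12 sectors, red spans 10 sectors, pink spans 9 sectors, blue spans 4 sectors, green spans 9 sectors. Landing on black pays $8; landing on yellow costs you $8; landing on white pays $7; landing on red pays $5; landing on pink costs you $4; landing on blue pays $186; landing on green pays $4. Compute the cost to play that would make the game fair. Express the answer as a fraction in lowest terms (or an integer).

E[payout] = (10/66)·8 + (12/66)·(-8) + (12/66)·7 + (10/66)·5 + (9/66)·(-4) + (4/66)·186 + (9/66)·4 = 431/33
Fair fee = E[payout] = 431/33

431/33 dollars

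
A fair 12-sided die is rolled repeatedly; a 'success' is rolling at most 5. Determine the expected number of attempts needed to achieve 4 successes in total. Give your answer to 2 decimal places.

By linearity (sum of 4 independent geometric waits), E[trials] = 4/p = 4/(5/12) = 48/5.
≈ 9.60

9.60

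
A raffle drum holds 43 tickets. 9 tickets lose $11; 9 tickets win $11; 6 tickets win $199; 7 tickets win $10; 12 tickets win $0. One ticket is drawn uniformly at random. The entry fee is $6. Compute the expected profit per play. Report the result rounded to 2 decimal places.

$23.40

E[payout] = (9/43)·(-11) + (9/43)·11 + (6/43)·199 + (7/43)·10 + (12/43)·0 = 1264/43
Expected profit = 1264/43 − 6 = 1006/43 ≈ $23.40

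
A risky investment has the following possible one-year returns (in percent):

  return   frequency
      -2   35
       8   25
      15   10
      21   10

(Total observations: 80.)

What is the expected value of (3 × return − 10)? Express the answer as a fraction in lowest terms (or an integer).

67/8

Total = 80, so P(return=-2) = 35/80, etc.
E[3x-10] = (7/16)·(-16) + (5/16)·14 + (1/8)·35 + (1/8)·53
     = 67/8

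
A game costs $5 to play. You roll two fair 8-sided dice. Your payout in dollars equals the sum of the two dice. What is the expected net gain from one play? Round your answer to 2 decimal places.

Distribution of the sum of the two dice: 2 w.p. 1/64, 3 w.p. 1/32, 4 w.p. 3/64, 5 w.p. 1/16, 6 w.p. 5/64, 7 w.p. 3/32, …
E[payout] = (1/64)·2 + (1/32)·3 + (3/64)·4 + (1/16)·5 + (5/64)·6 + (3/32)·7 + (7/64)·8 + (1/8)·9 + (7/64)·10 + (3/32)·11 + (5/64)·12 + (1/16)·13 + (3/64)·14 + (1/32)·15 + (1/64)·16 = 9
Expected profit = 9 − 5 = 4 ≈ $4.00

$4.00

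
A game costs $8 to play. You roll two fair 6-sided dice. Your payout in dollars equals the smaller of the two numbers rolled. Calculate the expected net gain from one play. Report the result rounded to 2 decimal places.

-$5.47

Distribution of the smaller of the two numbers rolled: 1 w.p. 11/36, 2 w.p. 1/4, 3 w.p. 7/36, 4 w.p. 5/36, 5 w.p. 1/12, 6 w.p. 1/36
E[payout] = (11/36)·1 + (1/4)·2 + (7/36)·3 + (5/36)·4 + (1/12)·5 + (1/36)·6 = 91/36
Expected profit = 91/36 − 8 = -197/36 ≈ -$5.47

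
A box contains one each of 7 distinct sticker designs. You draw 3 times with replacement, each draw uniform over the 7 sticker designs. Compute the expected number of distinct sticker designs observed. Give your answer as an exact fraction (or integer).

127/49

Let Xⱼ=1 if type j appears at least once. P(Xⱼ=1) = 1 − ((7−1)/7)^3 = 127/343.
E[#distinct] = 7·127/343 = 127/49.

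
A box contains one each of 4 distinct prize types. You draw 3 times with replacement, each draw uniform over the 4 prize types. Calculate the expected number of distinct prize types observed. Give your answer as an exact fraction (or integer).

37/16

Let Xⱼ=1 if type j appears at least once. P(Xⱼ=1) = 1 − ((4−1)/4)^3 = 37/64.
E[#distinct] = 4·37/64 = 37/16.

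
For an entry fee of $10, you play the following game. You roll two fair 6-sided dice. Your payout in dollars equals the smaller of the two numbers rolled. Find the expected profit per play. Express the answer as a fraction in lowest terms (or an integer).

Distribution of the smaller of the two numbers rolled: 1 w.p. 11/36, 2 w.p. 1/4, 3 w.p. 7/36, 4 w.p. 5/36, 5 w.p. 1/12, 6 w.p. 1/36
E[payout] = (11/36)·1 + (1/4)·2 + (7/36)·3 + (5/36)·4 + (1/12)·5 + (1/36)·6 = 91/36
Expected profit = 91/36 − 10 = -269/36

-269/36 dollars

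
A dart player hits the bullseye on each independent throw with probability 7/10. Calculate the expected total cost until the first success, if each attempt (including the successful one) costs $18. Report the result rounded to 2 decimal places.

E[#attempts] = 1/p = 10/7; E[cost] = 18·10/7 = 180/7.
≈ 25.71

$25.71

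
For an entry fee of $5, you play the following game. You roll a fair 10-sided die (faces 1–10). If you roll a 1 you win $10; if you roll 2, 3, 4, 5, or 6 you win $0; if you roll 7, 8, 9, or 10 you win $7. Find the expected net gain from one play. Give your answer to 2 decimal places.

E[payout] = (1/2)·0 + (2/5)·7 + (1/10)·10 = 19/5
Expected profit = 19/5 − 5 = -6/5 ≈ -$1.20

-$1.20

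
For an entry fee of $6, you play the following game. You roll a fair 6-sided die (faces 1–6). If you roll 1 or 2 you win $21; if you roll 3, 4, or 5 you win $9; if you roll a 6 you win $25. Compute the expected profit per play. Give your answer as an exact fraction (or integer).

29/3 dollars

E[payout] = (1/2)·9 + (1/3)·21 + (1/6)·25 = 47/3
Expected profit = 47/3 − 6 = 29/3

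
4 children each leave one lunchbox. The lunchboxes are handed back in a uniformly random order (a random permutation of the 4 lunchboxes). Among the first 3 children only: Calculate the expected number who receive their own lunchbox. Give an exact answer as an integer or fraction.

3/4

Let Xᵢ = 1 if person i gets their own lunchbox. For each i, P(Xᵢ=1) = 1/4.
By linearity of expectation, E[X₁+…+X_3] = 3·(1/4) = 3/4.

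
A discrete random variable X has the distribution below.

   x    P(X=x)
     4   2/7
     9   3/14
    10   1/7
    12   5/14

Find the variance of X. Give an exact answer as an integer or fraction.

E[X] = (2/7)·4 + (3/14)·9 + (1/7)·10 + (5/14)·12 = 123/14
E[X²] = (2/7)·16 + (3/14)·81 + (1/7)·100 + (5/14)·144 = 1227/14
Var(X) = 1227/14 − (123/14)² = 2049/196

2049/196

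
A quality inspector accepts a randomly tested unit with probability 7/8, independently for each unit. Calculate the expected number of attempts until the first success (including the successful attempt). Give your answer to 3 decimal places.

For a geometric distribution, E[trials] = 1/p = 1/(7/8) = 8/7.
≈ 1.143

1.143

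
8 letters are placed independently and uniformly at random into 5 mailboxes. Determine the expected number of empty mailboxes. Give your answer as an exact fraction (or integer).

Let Xⱼ=1 if mailbox j is empty. P(Xⱼ=1) = ((5-1)/5)^8 = 65536/390625.
By linearity, E[#empty] = 5·65536/390625 = 65536/78125.

65536/78125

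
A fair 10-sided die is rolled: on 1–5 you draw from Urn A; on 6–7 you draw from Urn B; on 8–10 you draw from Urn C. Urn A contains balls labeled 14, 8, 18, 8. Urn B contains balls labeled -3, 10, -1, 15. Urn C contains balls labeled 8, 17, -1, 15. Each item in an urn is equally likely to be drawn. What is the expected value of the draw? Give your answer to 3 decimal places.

E[X | Urn A] = (14 + 8 + 18 + 8)/4 = 12
E[X | Urn B] = (-3 + 10 − 1 + 15)/4 = 21/4
E[X | Urn C] = (8 + 17 − 1 + 15)/4 = 39/4
E[X] = (1/2)·12 + (1/5)·21/4 + (3/10)·39/4 = 399/40 ≈ 9.975

9.975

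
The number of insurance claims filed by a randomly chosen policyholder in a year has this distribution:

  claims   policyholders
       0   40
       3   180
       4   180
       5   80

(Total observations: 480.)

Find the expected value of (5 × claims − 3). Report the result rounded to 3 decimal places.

14.292

Total = 480, so P(claims=0) = 40/480, etc.
E[5x-3] = (1/12)·(-3) + (3/8)·12 + (3/8)·17 + (1/6)·22
     = 343/24 ≈ 14.292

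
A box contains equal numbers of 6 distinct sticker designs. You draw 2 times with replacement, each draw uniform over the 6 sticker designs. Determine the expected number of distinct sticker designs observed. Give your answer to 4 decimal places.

1.8333

Let Xⱼ=1 if type j appears at least once. P(Xⱼ=1) = 1 − ((6−1)/6)^2 = 11/36.
E[#distinct] = 6·11/36 = 11/6.
≈ 1.8333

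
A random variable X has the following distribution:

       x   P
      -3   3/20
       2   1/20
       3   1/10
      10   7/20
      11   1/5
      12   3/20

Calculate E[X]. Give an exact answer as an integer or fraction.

149/20

E[X] = (3/20)·(-3) + (1/20)·2 + (1/10)·3 + (7/20)·10 + (1/5)·11 + (3/20)·12
     = 149/20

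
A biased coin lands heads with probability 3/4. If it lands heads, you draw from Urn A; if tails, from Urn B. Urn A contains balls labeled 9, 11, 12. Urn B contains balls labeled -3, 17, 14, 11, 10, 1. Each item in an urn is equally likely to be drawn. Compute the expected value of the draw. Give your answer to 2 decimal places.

E[X | Urn A] = (9 + 11 + 12)/3 = 32/3
E[X | Urn B] = (-3 + 17 + 14 + 11 + 10 + 1)/6 = 25/3
E[X] = (3/4)·32/3 + (1/4)·25/3 = 121/12 ≈ 10.08

10.08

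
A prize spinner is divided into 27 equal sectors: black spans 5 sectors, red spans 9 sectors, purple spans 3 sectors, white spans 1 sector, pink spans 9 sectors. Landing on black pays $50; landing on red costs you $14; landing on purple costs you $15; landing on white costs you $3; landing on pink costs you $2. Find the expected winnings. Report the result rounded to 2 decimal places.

E[payout] = (5/27)·50 + (9/27)·(-14) + (3/27)·(-15) + (1/27)·(-3) + (9/27)·(-2) = 58/27
≈ $2.15

$2.15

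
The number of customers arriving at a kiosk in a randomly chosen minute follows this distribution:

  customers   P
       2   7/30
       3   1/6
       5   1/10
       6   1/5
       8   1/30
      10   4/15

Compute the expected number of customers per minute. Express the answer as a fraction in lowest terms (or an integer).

28/5

E[X] = (7/30)·2 + (1/6)·3 + (1/10)·5 + (1/5)·6 + (1/30)·8 + (4/15)·10
     = 28/5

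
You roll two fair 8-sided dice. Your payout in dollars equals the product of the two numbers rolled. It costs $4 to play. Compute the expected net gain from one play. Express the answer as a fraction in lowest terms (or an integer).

65/4 dollars

Distribution of the product of the two numbers rolled: 1 w.p. 1/64, 2 w.p. 1/32, 3 w.p. 1/32, 4 w.p. 3/64, 5 w.p. 1/32, 6 w.p. 1/16, …
E[payout] = (1/64)·1 + (1/32)·2 + (1/32)·3 + (3/64)·4 + (1/32)·5 + (1/16)·6 + (1/32)·7 + (1/16)·8 + (1/64)·9 + (1/32)·10 + (1/16)·12 + (1/32)·14 + (1/32)·15 + (3/64)·16 + (1/32)·18 + (1/32)·20 + (1/32)·21 + (1/16)·24 + (1/64)·25 + (1/32)·28 + (1/32)·30 + (1/32)·32 + (1/32)·35 + (1/64)·36 + (1/32)·40 + (1/32)·42 + (1/32)·48 + (1/64)·49 + (1/32)·56 + (1/64)·64 = 81/4
Expected profit = 81/4 − 4 = 65/4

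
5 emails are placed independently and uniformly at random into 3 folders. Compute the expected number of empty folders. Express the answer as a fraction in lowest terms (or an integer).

32/81

Let Xⱼ=1 if folder j is empty. P(Xⱼ=1) = ((3-1)/3)^5 = 32/243.
By linearity, E[#empty] = 3·32/243 = 32/81.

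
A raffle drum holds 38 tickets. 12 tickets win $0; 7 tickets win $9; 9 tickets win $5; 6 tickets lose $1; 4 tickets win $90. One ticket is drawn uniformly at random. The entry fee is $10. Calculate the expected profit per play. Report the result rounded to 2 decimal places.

E[payout] = (12/38)·0 + (7/38)·9 + (9/38)·5 + (6/38)·(-1) + (4/38)·90 = 231/19
Expected profit = 231/19 − 10 = 41/19 ≈ $2.16

$2.16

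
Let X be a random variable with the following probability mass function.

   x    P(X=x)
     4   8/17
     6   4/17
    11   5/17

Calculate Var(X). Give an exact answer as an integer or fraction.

2588/289

E[X] = (8/17)·4 + (4/17)·6 + (5/17)·11 = 111/17
E[X²] = (8/17)·16 + (4/17)·36 + (5/17)·121 = 877/17
Var(X) = 877/17 − (111/17)² = 2588/289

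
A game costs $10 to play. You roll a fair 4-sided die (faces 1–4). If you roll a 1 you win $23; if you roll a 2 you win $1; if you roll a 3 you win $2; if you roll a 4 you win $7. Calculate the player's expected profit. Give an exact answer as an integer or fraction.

-7/4 dollars

E[payout] = (1/4)·1 + (1/4)·2 + (1/4)·7 + (1/4)·23 = 33/4
Expected profit = 33/4 − 10 = -7/4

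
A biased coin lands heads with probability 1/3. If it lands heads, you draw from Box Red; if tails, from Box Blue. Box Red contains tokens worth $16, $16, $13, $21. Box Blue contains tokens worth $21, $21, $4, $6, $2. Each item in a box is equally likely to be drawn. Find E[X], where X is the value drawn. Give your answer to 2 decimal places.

$12.70

E[X | Box Red] = (16 + 16 + 13 + 21)/4 = 33/2
E[X | Box Blue] = (21 + 21 + 4 + 6 + 2)/5 = 54/5
E[X] = (1/3)·33/2 + (2/3)·54/5 = 127/10 ≈ 12.70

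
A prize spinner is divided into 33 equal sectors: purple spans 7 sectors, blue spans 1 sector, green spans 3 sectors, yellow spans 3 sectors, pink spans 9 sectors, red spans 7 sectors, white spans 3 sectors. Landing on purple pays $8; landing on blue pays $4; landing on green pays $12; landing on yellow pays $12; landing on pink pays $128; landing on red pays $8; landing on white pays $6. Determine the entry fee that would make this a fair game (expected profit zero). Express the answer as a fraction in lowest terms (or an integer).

E[payout] = (7/33)·8 + (1/33)·4 + (3/33)·12 + (3/33)·12 + (9/33)·128 + (7/33)·8 + (3/33)·6 = 1358/33
Fair fee = E[payout] = 1358/33

1358/33 dollars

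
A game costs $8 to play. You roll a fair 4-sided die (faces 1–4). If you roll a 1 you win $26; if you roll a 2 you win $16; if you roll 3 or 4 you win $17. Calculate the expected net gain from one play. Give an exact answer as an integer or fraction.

$11

E[payout] = (1/4)·16 + (1/2)·17 + (1/4)·26 = 19
Expected profit = 19 − 8 = 11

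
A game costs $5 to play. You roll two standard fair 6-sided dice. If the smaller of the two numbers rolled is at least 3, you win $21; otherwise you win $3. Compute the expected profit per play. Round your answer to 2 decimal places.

$6.00

E[payout] = (5/9)·3 + (4/9)·21 = 11
Expected profit = 11 − 5 = 6 ≈ $6.00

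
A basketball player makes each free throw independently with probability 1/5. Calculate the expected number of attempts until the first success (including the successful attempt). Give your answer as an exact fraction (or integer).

For a geometric distribution, E[trials] = 1/p = 1/(1/5) = 5.

5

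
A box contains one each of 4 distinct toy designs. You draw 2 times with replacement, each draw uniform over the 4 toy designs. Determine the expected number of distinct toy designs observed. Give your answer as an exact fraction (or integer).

7/4

Let Xⱼ=1 if type j appears at least once. P(Xⱼ=1) = 1 − ((4−1)/4)^2 = 7/16.
E[#distinct] = 4·7/16 = 7/4.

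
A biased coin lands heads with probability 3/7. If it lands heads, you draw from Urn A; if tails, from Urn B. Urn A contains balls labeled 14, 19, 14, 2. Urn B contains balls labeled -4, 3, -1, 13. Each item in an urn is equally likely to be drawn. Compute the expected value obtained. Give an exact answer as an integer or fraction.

191/28

E[X | Urn A] = (14 + 19 + 14 + 2)/4 = 49/4
E[X | Urn B] = (-4 + 3 − 1 + 13)/4 = 11/4
E[X] = (3/7)·49/4 + (4/7)·11/4 = 191/28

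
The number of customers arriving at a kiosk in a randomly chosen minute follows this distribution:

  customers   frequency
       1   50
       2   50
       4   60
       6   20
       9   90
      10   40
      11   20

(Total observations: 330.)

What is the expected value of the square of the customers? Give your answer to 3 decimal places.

47.394

Total = 330, so P(customers=1) = 50/330, etc.
E[X²] = (5/33)·1 + (5/33)·4 + (2/11)·16 + (2/33)·36 + (3/11)·81 + (4/33)·100 + (2/33)·121
     = 1564/33 ≈ 47.394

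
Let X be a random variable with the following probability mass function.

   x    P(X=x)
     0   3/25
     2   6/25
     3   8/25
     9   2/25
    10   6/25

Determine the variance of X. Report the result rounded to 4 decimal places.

13.5264

E[X] = (3/25)·0 + (6/25)·2 + (8/25)·3 + (2/25)·9 + (6/25)·10 = 114/25
E[X²] = (3/25)·0 + (6/25)·4 + (8/25)·9 + (2/25)·81 + (6/25)·100 = 858/25
Var(X) = 858/25 − (114/25)² = 8454/625 ≈ 13.5264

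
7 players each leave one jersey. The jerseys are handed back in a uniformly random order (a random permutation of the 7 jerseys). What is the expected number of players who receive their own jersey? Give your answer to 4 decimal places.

Let Xᵢ = 1 if person i gets their own jersey. For each i, P(Xᵢ=1) = 1/7.
By linearity of expectation, E[X₁+…+X_7] = 7·(1/7) = 1.
≈ 1.0000

1.0000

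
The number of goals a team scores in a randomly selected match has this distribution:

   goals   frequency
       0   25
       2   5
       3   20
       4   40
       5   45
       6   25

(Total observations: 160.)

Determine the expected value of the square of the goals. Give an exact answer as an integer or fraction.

573/32

Total = 160, so P(goals=0) = 25/160, etc.
E[X²] = (5/32)·0 + (1/32)·4 + (1/8)·9 + (1/4)·16 + (9/32)·25 + (5/32)·36
     = 573/32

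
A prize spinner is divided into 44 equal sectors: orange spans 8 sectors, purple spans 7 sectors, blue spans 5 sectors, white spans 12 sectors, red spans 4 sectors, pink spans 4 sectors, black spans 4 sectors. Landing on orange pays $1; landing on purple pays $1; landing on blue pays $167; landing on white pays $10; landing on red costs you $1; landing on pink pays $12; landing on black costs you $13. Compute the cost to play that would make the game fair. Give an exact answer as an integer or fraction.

E[payout] = (8/44)·1 + (7/44)·1 + (5/44)·167 + (12/44)·10 + (4/44)·(-1) + (4/44)·12 + (4/44)·(-13) = 481/22
Fair fee = E[payout] = 481/22

481/22 dollars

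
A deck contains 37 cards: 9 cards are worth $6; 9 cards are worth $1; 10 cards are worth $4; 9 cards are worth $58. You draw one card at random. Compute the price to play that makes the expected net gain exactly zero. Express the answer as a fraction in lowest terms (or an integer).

625/37 dollars

E[payout] = (9/37)·6 + (9/37)·1 + (10/37)·4 + (9/37)·58 = 625/37
Fair fee = E[payout] = 625/37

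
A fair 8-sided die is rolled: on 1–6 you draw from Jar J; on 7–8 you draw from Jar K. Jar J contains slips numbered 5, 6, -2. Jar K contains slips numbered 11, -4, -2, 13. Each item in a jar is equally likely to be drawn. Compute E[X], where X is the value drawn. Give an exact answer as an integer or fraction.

27/8

E[X | Jar J] = (5 + 6 − 2)/3 = 3
E[X | Jar K] = (11 − 4 − 2 + 13)/4 = 9/2
E[X] = (3/4)·3 + (1/4)·9/2 = 27/8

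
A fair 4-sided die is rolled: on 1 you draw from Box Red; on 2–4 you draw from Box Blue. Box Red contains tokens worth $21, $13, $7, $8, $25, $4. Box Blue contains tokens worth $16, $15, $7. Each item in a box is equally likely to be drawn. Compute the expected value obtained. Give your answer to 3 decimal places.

E[X | Box Red] = (21 + 13 + 7 + 8 + 25 + 4)/6 = 13
E[X | Box Blue] = (16 + 15 + 7)/3 = 38/3
E[X] = (1/4)·13 + (3/4)·38/3 = 51/4 ≈ 12.750

$12.750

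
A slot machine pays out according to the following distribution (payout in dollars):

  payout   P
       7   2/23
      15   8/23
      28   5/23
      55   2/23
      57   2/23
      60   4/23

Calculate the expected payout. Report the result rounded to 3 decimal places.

E[X] = (2/23)·7 + (8/23)·15 + (5/23)·28 + (2/23)·55 + (2/23)·57 + (4/23)·60
     = 738/23 ≈ 32.087

$32.087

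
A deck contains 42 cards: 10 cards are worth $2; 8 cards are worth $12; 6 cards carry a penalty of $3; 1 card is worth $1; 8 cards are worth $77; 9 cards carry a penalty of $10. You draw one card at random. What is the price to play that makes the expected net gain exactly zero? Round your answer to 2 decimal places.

E[payout] = (10/42)·2 + (8/42)·12 + (6/42)·(-3) + (1/42)·1 + (8/42)·77 + (9/42)·(-10) = 625/42
Fair fee = E[payout] = 625/42 ≈ $14.88

$14.88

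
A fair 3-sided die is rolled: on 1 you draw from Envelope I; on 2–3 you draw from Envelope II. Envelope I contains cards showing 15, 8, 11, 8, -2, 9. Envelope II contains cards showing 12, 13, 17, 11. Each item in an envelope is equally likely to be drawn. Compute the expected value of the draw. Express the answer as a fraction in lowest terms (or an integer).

E[X | Envelope I] = (15 + 8 + 11 + 8 − 2 + 9)/6 = 49/6
E[X | Envelope II] = (12 + 13 + 17 + 11)/4 = 53/4
E[X] = (1/3)·49/6 + (2/3)·53/4 = 104/9

104/9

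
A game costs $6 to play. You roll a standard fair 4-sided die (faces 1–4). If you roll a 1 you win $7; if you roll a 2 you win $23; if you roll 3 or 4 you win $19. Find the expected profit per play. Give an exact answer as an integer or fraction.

$11

E[payout] = (1/4)·7 + (1/2)·19 + (1/4)·23 = 17
Expected profit = 17 − 6 = 11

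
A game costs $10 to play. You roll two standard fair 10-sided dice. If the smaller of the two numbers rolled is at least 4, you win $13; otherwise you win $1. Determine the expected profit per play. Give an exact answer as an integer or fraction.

-78/25 dollars

E[payout] = (51/100)·1 + (49/100)·13 = 172/25
Expected profit = 172/25 − 10 = -78/25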